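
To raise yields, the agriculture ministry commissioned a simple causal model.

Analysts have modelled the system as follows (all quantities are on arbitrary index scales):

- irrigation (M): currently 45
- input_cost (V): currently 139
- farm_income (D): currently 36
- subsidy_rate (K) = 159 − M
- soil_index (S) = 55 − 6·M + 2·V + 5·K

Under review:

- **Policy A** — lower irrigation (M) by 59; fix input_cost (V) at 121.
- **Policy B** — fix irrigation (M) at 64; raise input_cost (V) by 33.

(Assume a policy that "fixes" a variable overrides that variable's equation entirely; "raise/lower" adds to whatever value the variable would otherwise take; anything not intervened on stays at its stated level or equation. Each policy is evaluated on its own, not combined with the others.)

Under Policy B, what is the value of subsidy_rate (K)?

Policy B (M := 64, V + 33):
  M = 64
  K = 159 − 64 = 95

95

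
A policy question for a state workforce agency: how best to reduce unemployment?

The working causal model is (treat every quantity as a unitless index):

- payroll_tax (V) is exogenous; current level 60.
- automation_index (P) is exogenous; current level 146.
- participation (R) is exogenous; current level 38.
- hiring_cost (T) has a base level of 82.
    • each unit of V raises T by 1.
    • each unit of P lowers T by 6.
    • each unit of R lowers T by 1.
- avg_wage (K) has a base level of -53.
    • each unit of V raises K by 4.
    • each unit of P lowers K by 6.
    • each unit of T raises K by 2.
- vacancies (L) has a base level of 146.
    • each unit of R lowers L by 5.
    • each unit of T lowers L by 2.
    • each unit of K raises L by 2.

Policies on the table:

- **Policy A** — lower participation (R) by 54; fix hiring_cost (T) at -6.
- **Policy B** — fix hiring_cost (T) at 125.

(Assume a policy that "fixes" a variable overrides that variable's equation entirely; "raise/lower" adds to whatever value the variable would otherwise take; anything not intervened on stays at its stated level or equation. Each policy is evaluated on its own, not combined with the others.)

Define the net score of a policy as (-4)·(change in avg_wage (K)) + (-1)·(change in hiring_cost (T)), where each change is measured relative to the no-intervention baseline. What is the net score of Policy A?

-6894

Baseline:
  V = 60
  P = 146
  R = 38
  T = 82 + 60 − 6·146 − 38 = -772
  K = -53 + 4·60 − 6·146 + 2·(-772) = -2233
Policy A (R − 54, T := -6):
  V = 60
  P = 146
  R = 38 − 54 = -16
  T = -6
  K = -53 + 4·60 − 6·146 + 2·(-6) = -701
ΔK = -701 − (-2233) = 1532; ΔT = -6 − (-772) = 766
Score = (-4)·1532 + (-1)·766 = -6894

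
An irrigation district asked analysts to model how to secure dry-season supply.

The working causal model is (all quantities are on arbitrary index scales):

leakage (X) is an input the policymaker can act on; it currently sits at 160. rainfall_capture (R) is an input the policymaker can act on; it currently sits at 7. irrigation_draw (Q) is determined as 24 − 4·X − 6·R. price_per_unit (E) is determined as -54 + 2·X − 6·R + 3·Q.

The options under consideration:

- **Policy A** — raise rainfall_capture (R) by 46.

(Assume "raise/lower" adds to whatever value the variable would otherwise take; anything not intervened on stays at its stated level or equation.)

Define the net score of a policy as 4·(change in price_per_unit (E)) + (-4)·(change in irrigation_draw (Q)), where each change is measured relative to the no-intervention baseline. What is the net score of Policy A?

-3312

Baseline:
  X = 160
  R = 7
  Q = 24 − 4·160 − 6·7 = -658
  E = -54 + 2·160 − 6·7 + 3·(-658) = -1750
Policy A (R + 46):
  X = 160
  R = 7 + 46 = 53
  Q = 24 − 4·160 − 6·53 = -934
  E = -54 + 2·160 − 6·53 + 3·(-934) = -2854
ΔE = -2854 − (-1750) = -1104; ΔQ = -934 − (-658) = -276
Score = 4·(-1104) + (-4)·(-276) = -3312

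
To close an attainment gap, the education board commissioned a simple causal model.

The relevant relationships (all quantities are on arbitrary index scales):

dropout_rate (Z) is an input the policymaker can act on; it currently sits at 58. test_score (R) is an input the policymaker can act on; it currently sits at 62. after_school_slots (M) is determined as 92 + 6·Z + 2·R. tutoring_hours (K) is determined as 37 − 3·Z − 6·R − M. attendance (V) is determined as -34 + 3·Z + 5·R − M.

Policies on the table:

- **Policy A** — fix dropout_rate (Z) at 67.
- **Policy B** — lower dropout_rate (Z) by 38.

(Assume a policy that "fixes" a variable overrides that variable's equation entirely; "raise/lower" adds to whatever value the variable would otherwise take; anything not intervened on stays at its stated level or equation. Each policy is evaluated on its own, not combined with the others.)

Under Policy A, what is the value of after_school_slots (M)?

618

Policy A (Z := 67):
  Z = 67
  R = 62
  M = 92 + 6·67 + 2·62 = 618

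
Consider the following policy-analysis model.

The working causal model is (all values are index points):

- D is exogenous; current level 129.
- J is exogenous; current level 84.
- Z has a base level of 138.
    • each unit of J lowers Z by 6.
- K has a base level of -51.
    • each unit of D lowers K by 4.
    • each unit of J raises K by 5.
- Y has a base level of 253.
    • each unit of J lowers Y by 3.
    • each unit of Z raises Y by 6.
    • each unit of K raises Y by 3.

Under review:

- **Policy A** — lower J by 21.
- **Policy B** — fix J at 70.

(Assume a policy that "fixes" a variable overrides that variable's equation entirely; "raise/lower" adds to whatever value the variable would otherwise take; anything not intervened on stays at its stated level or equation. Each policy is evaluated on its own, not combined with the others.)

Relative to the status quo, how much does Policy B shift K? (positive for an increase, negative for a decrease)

Baseline:
  D = 129
  J = 84
  K = -51 − 4·129 + 5·84 = -147
Policy B (J := 70):
  D = 129
  J = 70
  K = -51 − 4·129 + 5·70 = -217
Change in K: -217 − (-147) = -70

-70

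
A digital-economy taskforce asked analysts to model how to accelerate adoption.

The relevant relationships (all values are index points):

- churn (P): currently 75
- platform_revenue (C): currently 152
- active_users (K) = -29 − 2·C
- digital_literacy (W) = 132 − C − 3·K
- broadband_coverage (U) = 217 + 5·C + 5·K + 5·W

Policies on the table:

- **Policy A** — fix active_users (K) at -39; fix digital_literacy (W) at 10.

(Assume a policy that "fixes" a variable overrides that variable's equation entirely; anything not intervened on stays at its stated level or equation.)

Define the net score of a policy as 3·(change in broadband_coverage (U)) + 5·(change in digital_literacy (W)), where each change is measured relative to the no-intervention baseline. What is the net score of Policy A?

-14970

Baseline:
  C = 152
  K = -29 − 2·152 = -333
  W = 132 − 152 − 3·(-333) = 979
  U = 217 + 5·152 + 5·(-333) + 5·979 = 4207
Policy A (K := -39, W := 10):
  C = 152
  K = -39
  W = 10
  U = 217 + 5·152 + 5·(-39) + 5·10 = 832
ΔU = 832 − 4207 = -3375; ΔW = 10 − 979 = -969
Score = 3·(-3375) + 5·(-969) = -14970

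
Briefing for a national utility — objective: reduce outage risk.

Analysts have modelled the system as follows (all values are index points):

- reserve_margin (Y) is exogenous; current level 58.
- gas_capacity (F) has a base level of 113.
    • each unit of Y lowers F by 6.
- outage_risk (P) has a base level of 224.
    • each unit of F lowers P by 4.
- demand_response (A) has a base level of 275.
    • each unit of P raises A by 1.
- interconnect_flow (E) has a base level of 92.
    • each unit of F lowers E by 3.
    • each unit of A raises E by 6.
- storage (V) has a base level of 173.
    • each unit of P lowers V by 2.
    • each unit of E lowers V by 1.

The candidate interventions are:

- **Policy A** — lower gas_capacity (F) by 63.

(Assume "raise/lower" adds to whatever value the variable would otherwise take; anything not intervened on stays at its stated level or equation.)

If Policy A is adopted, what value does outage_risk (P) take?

1416

Policy A (F − 63):
  Y = 58
  F = 113 − 6·58 (−63 from intervention) = -298
  P = 224 − 4·(-298) = 1416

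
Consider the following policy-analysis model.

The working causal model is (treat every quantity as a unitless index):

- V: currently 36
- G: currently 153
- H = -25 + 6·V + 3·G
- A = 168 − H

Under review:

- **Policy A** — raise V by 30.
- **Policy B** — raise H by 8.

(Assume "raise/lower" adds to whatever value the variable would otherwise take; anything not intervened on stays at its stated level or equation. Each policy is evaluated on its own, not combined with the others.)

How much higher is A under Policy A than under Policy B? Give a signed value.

Policy A (V + 30):
  V = 36 + 30 = 66
  G = 153
  H = -25 + 6·66 + 3·153 = 830
  A = 168 − 830 = -662
Policy B (H + 8):
  V = 36
  G = 153
  H = -25 + 6·36 + 3·153 (+8 from intervention) = 658
  A = 168 − 658 = -490
A: -662 − (-490) = -172

-172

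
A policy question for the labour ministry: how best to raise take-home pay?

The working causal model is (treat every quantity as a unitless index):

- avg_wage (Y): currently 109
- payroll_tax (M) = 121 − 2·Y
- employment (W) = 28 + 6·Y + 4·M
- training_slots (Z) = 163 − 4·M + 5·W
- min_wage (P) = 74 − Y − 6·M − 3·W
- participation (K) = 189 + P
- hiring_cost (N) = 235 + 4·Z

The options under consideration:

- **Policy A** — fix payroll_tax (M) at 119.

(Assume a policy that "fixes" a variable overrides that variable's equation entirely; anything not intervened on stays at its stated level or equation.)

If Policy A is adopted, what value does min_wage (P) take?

-4223

Policy A (M := 119):
  Y = 109
  M = 119
  W = 28 + 6·109 + 4·119 = 1158
  P = 74 − 109 − 6·119 − 3·1158 = -4223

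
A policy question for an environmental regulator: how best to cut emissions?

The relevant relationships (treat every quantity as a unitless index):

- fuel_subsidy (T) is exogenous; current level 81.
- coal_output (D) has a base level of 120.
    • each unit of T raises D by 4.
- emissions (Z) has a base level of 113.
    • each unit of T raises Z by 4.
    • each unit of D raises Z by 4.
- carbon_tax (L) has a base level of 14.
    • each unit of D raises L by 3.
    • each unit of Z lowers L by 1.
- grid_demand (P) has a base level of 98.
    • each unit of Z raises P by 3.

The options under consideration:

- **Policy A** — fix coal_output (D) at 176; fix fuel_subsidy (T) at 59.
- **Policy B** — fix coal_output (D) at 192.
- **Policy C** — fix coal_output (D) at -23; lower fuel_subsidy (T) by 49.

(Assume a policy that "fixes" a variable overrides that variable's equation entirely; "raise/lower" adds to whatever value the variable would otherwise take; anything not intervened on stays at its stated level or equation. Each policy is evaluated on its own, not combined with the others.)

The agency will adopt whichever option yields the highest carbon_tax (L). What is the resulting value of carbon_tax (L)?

-204

Policy A (D := 176, T := 59):
  T = 59
  D = 176
  Z = 113 + 4·59 + 4·176 = 1053
  L = 14 + 3·176 − 1053 = -511
Policy B (D := 192):
  T = 81
  D = 192
  Z = 113 + 4·81 + 4·192 = 1205
  L = 14 + 3·192 − 1205 = -615
Policy C (D := -23, T − 49):
  T = 81 − 49 = 32
  D = -23
  Z = 113 + 4·32 + 4·(-23) = 149
  L = 14 + 3·(-23) − 149 = -204
Comparing — Policy A: L=-511, Policy B: L=-615, Policy C: L=-204. Highest is -204 (Policy C).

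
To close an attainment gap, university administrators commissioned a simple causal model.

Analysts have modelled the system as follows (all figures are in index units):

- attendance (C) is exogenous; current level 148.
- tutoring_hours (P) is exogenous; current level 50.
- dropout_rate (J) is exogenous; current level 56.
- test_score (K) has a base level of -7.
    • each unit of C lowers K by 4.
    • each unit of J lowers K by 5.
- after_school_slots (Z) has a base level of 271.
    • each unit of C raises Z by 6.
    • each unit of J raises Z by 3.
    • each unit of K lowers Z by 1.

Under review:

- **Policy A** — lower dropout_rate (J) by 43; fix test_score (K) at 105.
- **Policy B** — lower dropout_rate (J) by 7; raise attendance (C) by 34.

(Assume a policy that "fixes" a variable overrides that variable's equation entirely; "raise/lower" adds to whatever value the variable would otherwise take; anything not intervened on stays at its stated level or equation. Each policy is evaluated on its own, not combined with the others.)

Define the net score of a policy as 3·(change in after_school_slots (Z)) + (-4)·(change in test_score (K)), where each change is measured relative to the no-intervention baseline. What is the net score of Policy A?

Baseline:
  C = 148
  J = 56
  K = -7 − 4·148 − 5·56 = -879
  Z = 271 + 6·148 + 3·56 − (-879) = 2206
Policy A (J − 43, K := 105):
  C = 148
  J = 56 − 43 = 13
  K = 105
  Z = 271 + 6·148 + 3·13 − 105 = 1093
ΔZ = 1093 − 2206 = -1113; ΔK = 105 − (-879) = 984
Score = 3·(-1113) + (-4)·984 = -7275

-7275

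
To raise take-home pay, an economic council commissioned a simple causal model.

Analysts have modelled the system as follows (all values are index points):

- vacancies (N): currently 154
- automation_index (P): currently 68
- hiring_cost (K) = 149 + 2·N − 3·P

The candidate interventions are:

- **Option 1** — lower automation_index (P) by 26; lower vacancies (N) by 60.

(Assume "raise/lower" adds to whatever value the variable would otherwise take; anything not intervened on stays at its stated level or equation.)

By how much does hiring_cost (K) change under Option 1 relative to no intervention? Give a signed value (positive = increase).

Baseline:
  N = 154
  P = 68
  K = 149 + 2·154 − 3·68 = 253
Option 1 (P − 26, N − 60):
  N = 154 − 60 = 94
  P = 68 − 26 = 42
  K = 149 + 2·94 − 3·42 = 211
Change in K: 211 − 253 = -42

-42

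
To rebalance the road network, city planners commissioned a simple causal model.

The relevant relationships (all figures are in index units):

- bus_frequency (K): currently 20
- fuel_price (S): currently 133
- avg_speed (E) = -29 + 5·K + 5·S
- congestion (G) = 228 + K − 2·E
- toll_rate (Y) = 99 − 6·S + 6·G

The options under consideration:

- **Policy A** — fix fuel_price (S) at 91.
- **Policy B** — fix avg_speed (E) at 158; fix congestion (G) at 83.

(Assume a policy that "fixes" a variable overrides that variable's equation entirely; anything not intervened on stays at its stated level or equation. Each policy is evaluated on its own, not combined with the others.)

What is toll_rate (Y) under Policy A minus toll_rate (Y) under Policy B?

Policy A (S := 91):
  K = 20
  S = 91
  E = -29 + 5·20 + 5·91 = 526
  G = 228 + 20 − 2·526 = -804
  Y = 99 − 6·91 + 6·(-804) = -5271
Policy B (E := 158, G := 83):
  K = 20
  S = 133
  E = 158
  G = 83
  Y = 99 − 6·133 + 6·83 = -201
Y: -5271 − (-201) = -5070

-5070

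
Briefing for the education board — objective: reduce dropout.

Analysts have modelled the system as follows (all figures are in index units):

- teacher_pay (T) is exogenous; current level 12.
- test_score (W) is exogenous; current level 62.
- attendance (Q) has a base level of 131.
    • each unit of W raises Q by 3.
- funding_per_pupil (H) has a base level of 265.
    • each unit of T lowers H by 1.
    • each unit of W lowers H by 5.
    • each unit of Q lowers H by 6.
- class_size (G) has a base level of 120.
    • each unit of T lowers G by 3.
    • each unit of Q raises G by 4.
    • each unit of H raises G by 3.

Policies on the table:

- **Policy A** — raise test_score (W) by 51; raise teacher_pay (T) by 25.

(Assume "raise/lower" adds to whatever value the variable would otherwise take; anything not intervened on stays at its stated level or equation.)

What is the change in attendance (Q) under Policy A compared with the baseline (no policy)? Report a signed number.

153

Baseline:
  W = 62
  Q = 131 + 3·62 = 317
Policy A (W + 51, T + 25):
  W = 62 + 51 = 113
  Q = 131 + 3·113 = 470
Change in Q: 470 − 317 = 153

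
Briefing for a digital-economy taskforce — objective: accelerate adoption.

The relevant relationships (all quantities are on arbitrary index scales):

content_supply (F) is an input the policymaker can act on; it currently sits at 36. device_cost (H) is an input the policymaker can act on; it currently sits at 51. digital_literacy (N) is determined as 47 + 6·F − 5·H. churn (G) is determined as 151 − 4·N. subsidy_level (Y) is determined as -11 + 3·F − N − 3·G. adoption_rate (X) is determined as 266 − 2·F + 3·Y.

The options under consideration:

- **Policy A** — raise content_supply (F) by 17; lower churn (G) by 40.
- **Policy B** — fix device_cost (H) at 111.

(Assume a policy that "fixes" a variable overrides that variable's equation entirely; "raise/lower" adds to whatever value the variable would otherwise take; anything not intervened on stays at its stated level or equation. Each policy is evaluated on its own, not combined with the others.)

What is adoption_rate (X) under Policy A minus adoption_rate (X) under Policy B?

Policy A (F + 17, G − 40):
  F = 36 + 17 = 53
  H = 51
  N = 47 + 6·53 − 5·51 = 110
  G = 151 − 4·110 (−40 from intervention) = -329
  Y = -11 + 3·53 − 110 − 3·(-329) = 1025
  X = 266 − 2·53 + 3·1025 = 3235
Policy B (H := 111):
  F = 36
  H = 111
  N = 47 + 6·36 − 5·111 = -292
  G = 151 − 4·(-292) = 1319
  Y = -11 + 3·36 − (-292) − 3·1319 = -3568
  X = 266 − 2·36 + 3·(-3568) = -10510
X: 3235 − (-10510) = 13745

13745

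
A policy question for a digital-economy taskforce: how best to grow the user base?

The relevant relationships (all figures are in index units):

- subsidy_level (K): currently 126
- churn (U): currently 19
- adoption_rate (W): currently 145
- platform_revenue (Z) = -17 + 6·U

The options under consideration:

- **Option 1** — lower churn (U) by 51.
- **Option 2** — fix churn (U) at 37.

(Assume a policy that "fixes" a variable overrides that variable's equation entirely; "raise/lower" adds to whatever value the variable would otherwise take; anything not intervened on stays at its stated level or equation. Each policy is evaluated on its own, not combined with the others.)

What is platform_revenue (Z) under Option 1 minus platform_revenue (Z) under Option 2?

-414

Option 1 (U − 51):
  U = 19 − 51 = -32
  Z = -17 + 6·(-32) = -209
Option 2 (U := 37):
  U = 37
  Z = -17 + 6·37 = 205
Z: -209 − 205 = -414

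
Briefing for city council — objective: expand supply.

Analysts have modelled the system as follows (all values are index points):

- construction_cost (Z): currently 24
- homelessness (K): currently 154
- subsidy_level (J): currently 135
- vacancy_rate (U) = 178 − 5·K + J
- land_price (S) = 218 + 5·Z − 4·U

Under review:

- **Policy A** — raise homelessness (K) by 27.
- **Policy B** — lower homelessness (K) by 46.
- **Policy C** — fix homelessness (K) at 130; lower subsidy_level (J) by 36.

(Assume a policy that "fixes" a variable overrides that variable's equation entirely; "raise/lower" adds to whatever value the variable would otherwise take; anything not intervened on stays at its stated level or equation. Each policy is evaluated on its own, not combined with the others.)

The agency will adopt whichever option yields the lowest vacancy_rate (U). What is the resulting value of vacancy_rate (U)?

Policy A (K + 27):
  K = 154 + 27 = 181
  J = 135
  U = 178 − 5·181 + 135 = -592
Policy B (K − 46):
  K = 154 − 46 = 108
  J = 135
  U = 178 − 5·108 + 135 = -227
Policy C (K := 130, J − 36):
  K = 130
  J = 135 − 36 = 99
  U = 178 − 5·130 + 99 = -373
Comparing — Policy A: U=-592, Policy B: U=-227, Policy C: U=-373. Lowest is -592 (Policy A).

-592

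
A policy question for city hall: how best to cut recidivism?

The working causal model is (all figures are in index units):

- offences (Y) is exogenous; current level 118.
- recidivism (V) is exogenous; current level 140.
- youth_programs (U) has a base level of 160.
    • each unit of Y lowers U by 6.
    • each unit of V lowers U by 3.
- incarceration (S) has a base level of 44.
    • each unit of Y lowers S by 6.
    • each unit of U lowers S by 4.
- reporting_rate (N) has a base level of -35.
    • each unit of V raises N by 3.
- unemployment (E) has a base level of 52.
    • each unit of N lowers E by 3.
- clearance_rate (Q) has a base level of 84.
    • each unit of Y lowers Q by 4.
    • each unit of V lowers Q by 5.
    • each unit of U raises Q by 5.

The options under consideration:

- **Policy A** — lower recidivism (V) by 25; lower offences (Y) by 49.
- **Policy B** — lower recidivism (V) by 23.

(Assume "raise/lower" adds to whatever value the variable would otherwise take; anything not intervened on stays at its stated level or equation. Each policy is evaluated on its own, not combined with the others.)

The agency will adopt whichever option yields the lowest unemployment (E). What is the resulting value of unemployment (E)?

-896

Policy A (V − 25, Y − 49):
  V = 140 − 25 = 115
  N = -35 + 3·115 = 310
  E = 52 − 3·310 = -878
Policy B (V − 23):
  V = 140 − 23 = 117
  N = -35 + 3·117 = 316
  E = 52 − 3·316 = -896
Comparing — Policy A: E=-878, Policy B: E=-896. Lowest is -896 (Policy B).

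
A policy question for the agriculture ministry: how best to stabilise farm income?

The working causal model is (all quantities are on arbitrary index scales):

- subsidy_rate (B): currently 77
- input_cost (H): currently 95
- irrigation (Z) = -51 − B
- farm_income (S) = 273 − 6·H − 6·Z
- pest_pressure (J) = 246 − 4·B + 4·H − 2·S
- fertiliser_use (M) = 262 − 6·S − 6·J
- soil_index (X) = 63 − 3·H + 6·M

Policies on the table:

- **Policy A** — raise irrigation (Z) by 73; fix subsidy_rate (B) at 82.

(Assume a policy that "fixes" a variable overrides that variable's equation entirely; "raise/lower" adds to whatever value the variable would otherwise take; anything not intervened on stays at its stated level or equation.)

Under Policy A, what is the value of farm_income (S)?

63

Policy A (Z + 73, B := 82):
  B = 82
  H = 95
  Z = -51 − 82 (+73 from intervention) = -60
  S = 273 − 6·95 − 6·(-60) = 63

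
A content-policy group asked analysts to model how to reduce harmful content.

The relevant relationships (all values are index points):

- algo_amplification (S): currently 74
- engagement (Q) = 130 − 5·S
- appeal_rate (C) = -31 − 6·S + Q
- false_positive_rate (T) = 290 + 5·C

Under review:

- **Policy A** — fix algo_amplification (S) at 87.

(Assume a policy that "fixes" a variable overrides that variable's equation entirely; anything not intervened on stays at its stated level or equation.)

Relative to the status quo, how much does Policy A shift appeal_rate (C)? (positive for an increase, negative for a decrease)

Baseline:
  S = 74
  Q = 130 − 5·74 = -240
  C = -31 − 6·74 + (-240) = -715
Policy A (S := 87):
  S = 87
  Q = 130 − 5·87 = -305
  C = -31 − 6·87 + (-305) = -858
Change in C: -858 − (-715) = -143

-143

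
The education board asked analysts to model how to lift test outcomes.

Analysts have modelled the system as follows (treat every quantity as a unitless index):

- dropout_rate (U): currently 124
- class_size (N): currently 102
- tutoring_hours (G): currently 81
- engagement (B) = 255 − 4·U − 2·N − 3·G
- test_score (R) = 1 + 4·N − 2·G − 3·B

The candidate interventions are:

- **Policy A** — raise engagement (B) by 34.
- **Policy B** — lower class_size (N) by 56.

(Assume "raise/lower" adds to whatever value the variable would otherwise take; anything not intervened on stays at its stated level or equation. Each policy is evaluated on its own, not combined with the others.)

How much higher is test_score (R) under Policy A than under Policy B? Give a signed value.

458

Policy A (B + 34):
  U = 124
  N = 102
  G = 81
  B = 255 − 4·124 − 2·102 − 3·81 (+34 from intervention) = -654
  R = 1 + 4·102 − 2·81 − 3·(-654) = 2209
Policy B (N − 56):
  U = 124
  N = 102 − 56 = 46
  G = 81
  B = 255 − 4·124 − 2·46 − 3·81 = -576
  R = 1 + 4·46 − 2·81 − 3·(-576) = 1751
R: 2209 − 1751 = 458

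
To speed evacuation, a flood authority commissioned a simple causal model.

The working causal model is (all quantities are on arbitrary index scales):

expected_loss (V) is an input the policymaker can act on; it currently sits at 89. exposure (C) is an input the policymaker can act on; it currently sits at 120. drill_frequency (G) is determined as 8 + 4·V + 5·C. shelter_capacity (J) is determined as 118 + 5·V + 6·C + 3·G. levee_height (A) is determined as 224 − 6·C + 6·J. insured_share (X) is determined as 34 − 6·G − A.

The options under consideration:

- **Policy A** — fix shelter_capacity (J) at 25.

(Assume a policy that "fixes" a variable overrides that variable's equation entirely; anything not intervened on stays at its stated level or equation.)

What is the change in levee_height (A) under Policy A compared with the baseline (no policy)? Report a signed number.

-24900

Baseline:
  V = 89
  C = 120
  G = 8 + 4·89 + 5·120 = 964
  J = 118 + 5·89 + 6·120 + 3·964 = 4175
  A = 224 − 6·120 + 6·4175 = 24554
Policy A (J := 25):
  V = 89
  C = 120
  G = 8 + 4·89 + 5·120 = 964
  J = 25
  A = 224 − 6·120 + 6·25 = -346
Change in A: -346 − 24554 = -24900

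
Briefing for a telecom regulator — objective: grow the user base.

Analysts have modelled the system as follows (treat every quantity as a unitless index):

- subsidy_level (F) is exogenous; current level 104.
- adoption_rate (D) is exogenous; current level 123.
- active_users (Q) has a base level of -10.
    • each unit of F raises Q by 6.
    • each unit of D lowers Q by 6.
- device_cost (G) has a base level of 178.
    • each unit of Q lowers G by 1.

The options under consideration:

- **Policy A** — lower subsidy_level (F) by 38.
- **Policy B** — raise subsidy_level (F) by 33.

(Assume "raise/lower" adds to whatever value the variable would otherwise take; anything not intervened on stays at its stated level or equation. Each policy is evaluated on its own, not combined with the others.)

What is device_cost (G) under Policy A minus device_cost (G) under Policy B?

426

Policy A (F − 38):
  F = 104 − 38 = 66
  D = 123
  Q = -10 + 6·66 − 6·123 = -352
  G = 178 − (-352) = 530
Policy B (F + 33):
  F = 104 + 33 = 137
  D = 123
  Q = -10 + 6·137 − 6·123 = 74
  G = 178 − 74 = 104
G: 530 − 104 = 426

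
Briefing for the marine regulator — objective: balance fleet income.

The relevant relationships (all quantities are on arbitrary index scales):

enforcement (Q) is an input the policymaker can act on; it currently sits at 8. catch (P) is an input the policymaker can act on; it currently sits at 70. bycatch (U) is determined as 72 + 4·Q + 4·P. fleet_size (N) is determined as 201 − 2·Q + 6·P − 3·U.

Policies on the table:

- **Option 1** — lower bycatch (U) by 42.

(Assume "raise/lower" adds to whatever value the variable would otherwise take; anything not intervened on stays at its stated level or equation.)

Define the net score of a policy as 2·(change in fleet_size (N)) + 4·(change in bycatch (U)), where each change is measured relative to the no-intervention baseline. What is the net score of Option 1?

Baseline:
  Q = 8
  P = 70
  U = 72 + 4·8 + 4·70 = 384
  N = 201 − 2·8 + 6·70 − 3·384 = -547
Option 1 (U − 42):
  Q = 8
  P = 70
  U = 72 + 4·8 + 4·70 (−42 from intervention) = 342
  N = 201 − 2·8 + 6·70 − 3·342 = -421
ΔN = -421 − (-547) = 126; ΔU = 342 − 384 = -42
Score = 2·126 + 4·(-42) = 84

84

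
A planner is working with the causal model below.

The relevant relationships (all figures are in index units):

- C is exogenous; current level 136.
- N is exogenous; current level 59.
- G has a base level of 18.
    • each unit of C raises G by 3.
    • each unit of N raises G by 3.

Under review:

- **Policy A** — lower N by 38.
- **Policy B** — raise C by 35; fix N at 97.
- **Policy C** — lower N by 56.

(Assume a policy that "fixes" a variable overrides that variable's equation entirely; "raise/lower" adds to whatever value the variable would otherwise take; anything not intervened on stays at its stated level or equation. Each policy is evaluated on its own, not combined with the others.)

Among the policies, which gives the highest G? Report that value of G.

Policy A (N − 38):
  C = 136
  N = 59 − 38 = 21
  G = 18 + 3·136 + 3·21 = 489
Policy B (C + 35, N := 97):
  C = 136 + 35 = 171
  N = 97
  G = 18 + 3·171 + 3·97 = 822
Policy C (N − 56):
  C = 136
  N = 59 − 56 = 3
  G = 18 + 3·136 + 3·3 = 435
Comparing — Policy A: G=489, Policy B: G=822, Policy C: G=435. Highest is 822 (Policy B).

822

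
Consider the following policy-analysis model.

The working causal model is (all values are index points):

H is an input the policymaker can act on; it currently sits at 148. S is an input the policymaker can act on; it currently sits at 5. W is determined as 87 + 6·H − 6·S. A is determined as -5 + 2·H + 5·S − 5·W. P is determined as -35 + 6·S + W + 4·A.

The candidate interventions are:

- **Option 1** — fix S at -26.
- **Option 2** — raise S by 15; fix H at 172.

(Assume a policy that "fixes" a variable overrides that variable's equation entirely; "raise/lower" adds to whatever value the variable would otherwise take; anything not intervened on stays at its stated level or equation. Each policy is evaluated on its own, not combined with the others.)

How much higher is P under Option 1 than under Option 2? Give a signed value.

-3896

Option 1 (S := -26):
  H = 148
  S = -26
  W = 87 + 6·148 − 6·(-26) = 1131
  A = -5 + 2·148 + 5·(-26) − 5·1131 = -5494
  P = -35 + 6·(-26) + 1131 + 4·(-5494) = -21036
Option 2 (S + 15, H := 172):
  H = 172
  S = 5 + 15 = 20
  W = 87 + 6·172 − 6·20 = 999
  A = -5 + 2·172 + 5·20 − 5·999 = -4556
  P = -35 + 6·20 + 999 + 4·(-4556) = -17140
P: -21036 − (-17140) = -3896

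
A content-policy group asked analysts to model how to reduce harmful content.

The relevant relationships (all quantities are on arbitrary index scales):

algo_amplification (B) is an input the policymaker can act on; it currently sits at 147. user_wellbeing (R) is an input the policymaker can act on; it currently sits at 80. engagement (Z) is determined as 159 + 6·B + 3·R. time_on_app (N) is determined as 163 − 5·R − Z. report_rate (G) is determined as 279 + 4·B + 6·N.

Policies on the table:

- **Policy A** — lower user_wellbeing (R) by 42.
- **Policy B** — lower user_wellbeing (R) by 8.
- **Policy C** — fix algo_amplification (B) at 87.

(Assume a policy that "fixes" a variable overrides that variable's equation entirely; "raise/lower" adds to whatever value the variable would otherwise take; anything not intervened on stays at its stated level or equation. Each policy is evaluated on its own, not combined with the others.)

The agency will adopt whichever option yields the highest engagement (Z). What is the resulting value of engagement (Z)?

Policy A (R − 42):
  B = 147
  R = 80 − 42 = 38
  Z = 159 + 6·147 + 3·38 = 1155
Policy B (R − 8):
  B = 147
  R = 80 − 8 = 72
  Z = 159 + 6·147 + 3·72 = 1257
Policy C (B := 87):
  B = 87
  R = 80
  Z = 159 + 6·87 + 3·80 = 921
Comparing — Policy A: Z=1155, Policy B: Z=1257, Policy C: Z=921. Highest is 1257 (Policy B).

1257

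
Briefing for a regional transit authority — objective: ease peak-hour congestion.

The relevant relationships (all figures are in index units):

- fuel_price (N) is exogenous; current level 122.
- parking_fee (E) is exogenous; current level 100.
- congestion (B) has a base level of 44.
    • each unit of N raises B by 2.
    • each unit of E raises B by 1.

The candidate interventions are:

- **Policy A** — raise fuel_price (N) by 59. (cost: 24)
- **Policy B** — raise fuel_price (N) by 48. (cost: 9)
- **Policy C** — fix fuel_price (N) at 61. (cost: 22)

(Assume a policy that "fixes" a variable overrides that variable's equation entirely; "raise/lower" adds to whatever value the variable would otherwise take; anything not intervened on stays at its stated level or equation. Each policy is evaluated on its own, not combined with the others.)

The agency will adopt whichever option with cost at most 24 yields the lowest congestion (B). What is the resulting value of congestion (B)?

Policy A (N + 59):
  N = 122 + 59 = 181
  E = 100
  B = 44 + 2·181 + 100 = 506
Policy B (N + 48):
  N = 122 + 48 = 170
  E = 100
  B = 44 + 2·170 + 100 = 484
Policy C (N := 61):
  N = 61
  E = 100
  B = 44 + 2·61 + 100 = 266
Comparing — Policy A: B=506, Policy B: B=484, Policy C: B=266. Lowest is 266 (Policy C).

266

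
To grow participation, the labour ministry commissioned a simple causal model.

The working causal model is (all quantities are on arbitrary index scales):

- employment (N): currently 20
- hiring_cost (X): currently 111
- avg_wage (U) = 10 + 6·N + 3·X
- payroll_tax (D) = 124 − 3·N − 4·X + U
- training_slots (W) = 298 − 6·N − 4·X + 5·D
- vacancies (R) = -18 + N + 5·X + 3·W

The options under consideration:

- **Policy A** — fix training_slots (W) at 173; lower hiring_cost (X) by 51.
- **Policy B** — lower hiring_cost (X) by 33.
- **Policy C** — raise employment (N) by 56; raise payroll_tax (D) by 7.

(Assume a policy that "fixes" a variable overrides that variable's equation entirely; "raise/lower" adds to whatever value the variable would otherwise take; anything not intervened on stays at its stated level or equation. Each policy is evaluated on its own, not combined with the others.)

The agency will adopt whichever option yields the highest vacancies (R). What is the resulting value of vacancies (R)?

2677

Policy A (W := 173, X − 51):
  N = 20
  X = 111 − 51 = 60
  U = 10 + 6·20 + 3·60 = 310
  D = 124 − 3·20 − 4·60 + 310 = 134
  W = 173
  R = -18 + 20 + 5·60 + 3·173 = 821
Policy B (X − 33):
  N = 20
  X = 111 − 33 = 78
  U = 10 + 6·20 + 3·78 = 364
  D = 124 − 3·20 − 4·78 + 364 = 116
  W = 298 − 6·20 − 4·78 + 5·116 = 446
  R = -18 + 20 + 5·78 + 3·446 = 1730
Policy C (N + 56, D + 7):
  N = 20 + 56 = 76
  X = 111
  U = 10 + 6·76 + 3·111 = 799
  D = 124 − 3·76 − 4·111 + 799 (+7 from intervention) = 258
  W = 298 − 6·76 − 4·111 + 5·258 = 688
  R = -18 + 76 + 5·111 + 3·688 = 2677
Comparing — Policy A: R=821, Policy B: R=1730, Policy C: R=2677. Highest is 2677 (Policy C).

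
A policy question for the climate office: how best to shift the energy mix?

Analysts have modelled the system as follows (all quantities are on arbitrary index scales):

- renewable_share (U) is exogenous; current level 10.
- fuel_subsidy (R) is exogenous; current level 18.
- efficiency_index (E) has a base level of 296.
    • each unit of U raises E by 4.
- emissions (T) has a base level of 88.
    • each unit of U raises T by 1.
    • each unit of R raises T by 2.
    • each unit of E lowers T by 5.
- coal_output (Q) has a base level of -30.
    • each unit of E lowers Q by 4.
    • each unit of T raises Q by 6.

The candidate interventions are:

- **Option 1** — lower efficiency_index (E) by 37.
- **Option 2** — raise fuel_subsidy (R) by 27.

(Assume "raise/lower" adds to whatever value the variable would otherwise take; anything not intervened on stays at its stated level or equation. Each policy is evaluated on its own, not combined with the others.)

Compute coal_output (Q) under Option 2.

-10326

Option 2 (R + 27):
  U = 10
  R = 18 + 27 = 45
  E = 296 + 4·10 = 336
  T = 88 + 10 + 2·45 − 5·336 = -1492
  Q = -30 − 4·336 + 6·(-1492) = -10326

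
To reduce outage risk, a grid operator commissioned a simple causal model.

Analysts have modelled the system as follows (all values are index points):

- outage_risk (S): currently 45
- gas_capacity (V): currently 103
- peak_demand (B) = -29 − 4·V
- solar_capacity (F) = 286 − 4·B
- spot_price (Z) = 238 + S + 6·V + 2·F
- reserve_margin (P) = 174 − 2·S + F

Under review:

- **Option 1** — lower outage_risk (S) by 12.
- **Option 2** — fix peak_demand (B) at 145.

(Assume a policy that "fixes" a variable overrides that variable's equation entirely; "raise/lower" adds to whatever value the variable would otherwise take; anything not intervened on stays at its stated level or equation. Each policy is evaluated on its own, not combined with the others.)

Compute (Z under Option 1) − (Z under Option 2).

4676

Option 1 (S − 12):
  S = 45 − 12 = 33
  V = 103
  B = -29 − 4·103 = -441
  F = 286 − 4·(-441) = 2050
  Z = 238 + 33 + 6·103 + 2·2050 = 4989
Option 2 (B := 145):
  S = 45
  V = 103
  B = 145
  F = 286 − 4·145 = -294
  Z = 238 + 45 + 6·103 + 2·(-294) = 313
Z: 4989 − 313 = 4676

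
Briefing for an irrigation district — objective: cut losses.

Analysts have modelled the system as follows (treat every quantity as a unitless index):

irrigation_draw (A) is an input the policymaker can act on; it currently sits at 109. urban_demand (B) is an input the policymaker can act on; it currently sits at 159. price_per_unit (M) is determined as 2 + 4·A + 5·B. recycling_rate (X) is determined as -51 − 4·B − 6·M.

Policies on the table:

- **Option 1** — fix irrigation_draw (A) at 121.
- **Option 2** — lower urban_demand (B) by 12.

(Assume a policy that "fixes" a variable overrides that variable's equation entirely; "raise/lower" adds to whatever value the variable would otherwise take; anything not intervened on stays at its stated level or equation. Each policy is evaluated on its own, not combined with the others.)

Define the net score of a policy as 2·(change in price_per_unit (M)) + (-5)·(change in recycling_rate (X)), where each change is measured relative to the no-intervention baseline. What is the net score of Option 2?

-2160

Baseline:
  A = 109
  B = 159
  M = 2 + 4·109 + 5·159 = 1233
  X = -51 − 4·159 − 6·1233 = -8085
Option 2 (B − 12):
  A = 109
  B = 159 − 12 = 147
  M = 2 + 4·109 + 5·147 = 1173
  X = -51 − 4·147 − 6·1173 = -7677
ΔM = 1173 − 1233 = -60; ΔX = -7677 − (-8085) = 408
Score = 2·(-60) + (-5)·408 = -2160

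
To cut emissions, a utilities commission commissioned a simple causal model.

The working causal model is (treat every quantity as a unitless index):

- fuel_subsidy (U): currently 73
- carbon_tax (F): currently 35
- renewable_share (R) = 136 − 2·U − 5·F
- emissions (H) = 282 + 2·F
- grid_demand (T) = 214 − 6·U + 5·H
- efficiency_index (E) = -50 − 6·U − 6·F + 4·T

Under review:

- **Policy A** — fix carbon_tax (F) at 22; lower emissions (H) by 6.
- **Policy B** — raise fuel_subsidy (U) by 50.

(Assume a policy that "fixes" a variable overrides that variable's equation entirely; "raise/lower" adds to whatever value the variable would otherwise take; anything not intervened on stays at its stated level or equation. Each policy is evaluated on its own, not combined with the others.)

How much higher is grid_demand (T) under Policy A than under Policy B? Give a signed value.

140

Policy A (F := 22, H − 6):
  U = 73
  F = 22
  H = 282 + 2·22 (−6 from intervention) = 320
  T = 214 − 6·73 + 5·320 = 1376
Policy B (U + 50):
  U = 73 + 50 = 123
  F = 35
  H = 282 + 2·35 = 352
  T = 214 − 6·123 + 5·352 = 1236
T: 1376 − 1236 = 140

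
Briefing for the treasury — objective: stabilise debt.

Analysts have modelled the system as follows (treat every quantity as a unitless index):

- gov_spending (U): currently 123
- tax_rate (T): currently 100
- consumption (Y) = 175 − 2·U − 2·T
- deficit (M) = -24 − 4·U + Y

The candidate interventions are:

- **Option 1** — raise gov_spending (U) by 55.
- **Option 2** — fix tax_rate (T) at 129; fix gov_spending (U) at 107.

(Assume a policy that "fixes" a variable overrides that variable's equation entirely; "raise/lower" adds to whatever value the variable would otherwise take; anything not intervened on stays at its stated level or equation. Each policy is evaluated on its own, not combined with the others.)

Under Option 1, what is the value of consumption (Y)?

-381

Option 1 (U + 55):
  U = 123 + 55 = 178
  T = 100
  Y = 175 − 2·178 − 2·100 = -381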